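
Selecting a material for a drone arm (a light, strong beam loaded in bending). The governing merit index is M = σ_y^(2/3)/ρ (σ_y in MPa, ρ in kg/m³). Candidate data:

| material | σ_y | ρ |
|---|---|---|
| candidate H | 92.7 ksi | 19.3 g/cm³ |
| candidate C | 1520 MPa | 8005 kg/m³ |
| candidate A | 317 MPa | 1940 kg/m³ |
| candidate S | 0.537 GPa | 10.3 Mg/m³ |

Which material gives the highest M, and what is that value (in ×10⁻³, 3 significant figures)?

In SI units:
  candidate H: σ_y = 639.1 MPa, ρ = 19300 kg/m³
  candidate C: σ_y = 1520 MPa, ρ = 8005 kg/m³
  candidate A: σ_y = 317.0 MPa, ρ = 1940 kg/m³
  candidate S: σ_y = 537.0 MPa, ρ = 10300 kg/m³
  candidate A: M = 24.0×10⁻³
  candidate C: M = 16.5×10⁻³
  candidate S: M = 6.41×10⁻³
  candidate H: M = 3.84×10⁻³
Candidate A ranks first.

candidate A, M = 24.0×10⁻³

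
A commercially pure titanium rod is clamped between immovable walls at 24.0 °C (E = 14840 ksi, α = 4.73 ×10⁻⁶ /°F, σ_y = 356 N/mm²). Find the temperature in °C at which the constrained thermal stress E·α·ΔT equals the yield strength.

E = 14840 ksi = 102.3 GPa.
α = 4.73×10⁻⁶/°F × 9/5 = 8.51×10⁻⁶/K.
σ_y = 356 N/mm² = 356.0 MPa.
E·α·ΔT = 356.0 MPa ⇒ ΔT = 356.0 / (102.3×10³ × 8.51×10⁻⁶) = 408.7 K.
T = 24.0 + 408.7 = 432.7 °C.

433 °C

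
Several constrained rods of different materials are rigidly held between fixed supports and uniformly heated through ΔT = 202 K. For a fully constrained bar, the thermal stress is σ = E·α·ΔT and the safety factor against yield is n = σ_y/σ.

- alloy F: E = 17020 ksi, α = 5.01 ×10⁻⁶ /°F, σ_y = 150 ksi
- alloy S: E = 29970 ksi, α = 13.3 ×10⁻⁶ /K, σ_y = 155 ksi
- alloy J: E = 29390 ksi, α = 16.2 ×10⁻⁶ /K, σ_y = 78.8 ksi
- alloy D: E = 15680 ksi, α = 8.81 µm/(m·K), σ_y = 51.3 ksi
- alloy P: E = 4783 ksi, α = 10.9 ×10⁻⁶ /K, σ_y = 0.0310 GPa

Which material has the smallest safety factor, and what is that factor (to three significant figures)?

alloy P, n = 0.427

Per material, after unit conversion:
  alloy F: E = 117.3, α = 9.02, σ_y = 1034 → σ = 214 MPa, n = 4.84
  alloy S: E = 206.6, α = 13.3, σ_y = 1069 → σ = 555 MPa, n = 1.93
  alloy J: E = 202.6, α = 16.2, σ_y = 543.3 → σ = 663 MPa, n = 0.819
  alloy D: E = 108.1, α = 8.81, σ_y = 353.7 → σ = 192 MPa, n = 1.84
  alloy P: E = 32.98, α = 10.9, σ_y = 31.00 → σ = 72.6 MPa, n = 0.427
Smallest n: alloy P with n = 0.427.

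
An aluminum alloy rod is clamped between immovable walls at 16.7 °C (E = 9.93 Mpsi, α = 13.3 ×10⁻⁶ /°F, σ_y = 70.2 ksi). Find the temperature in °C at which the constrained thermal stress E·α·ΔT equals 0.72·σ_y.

E = 9.93 Mpsi = 68.46 GPa.
α = 13.3×10⁻⁶/°F × 9/5 = 23.9×10⁻⁶/K.
σ_y = 70.2 ksi = 484.0 MPa.
E·α·ΔT = 348.5 MPa ⇒ ΔT = 348.5 / (68.46×10³ × 23.9×10⁻⁶) = 212.6 K.
T = 16.7 + 212.6 = 229.3 °C.

229 °C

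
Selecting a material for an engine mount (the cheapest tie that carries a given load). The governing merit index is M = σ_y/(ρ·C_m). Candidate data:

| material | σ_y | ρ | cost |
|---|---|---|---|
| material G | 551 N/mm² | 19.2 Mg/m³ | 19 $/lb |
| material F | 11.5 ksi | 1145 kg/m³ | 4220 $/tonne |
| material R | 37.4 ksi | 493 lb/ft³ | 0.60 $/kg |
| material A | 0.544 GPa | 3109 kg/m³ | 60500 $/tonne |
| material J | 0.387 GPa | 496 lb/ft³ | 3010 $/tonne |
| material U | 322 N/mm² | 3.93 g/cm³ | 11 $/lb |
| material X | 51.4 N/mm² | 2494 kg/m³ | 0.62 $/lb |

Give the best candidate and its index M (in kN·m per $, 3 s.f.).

After converting to SI:
  material G: σ_y = 551.0 MPa, ρ = 19200 kg/m³, cost = 41.89 $/kg
  material F: σ_y = 79.29 MPa, ρ = 1145 kg/m³, cost = 4.220 $/kg
  material R: σ_y = 257.9 MPa, ρ = 7897 kg/m³, cost = 0.6000 $/kg
  material A: σ_y = 544.0 MPa, ρ = 3109 kg/m³, cost = 60.50 $/kg
  material J: σ_y = 387.0 MPa, ρ = 7945 kg/m³, cost = 3.010 $/kg
  material U: σ_y = 322.0 MPa, ρ = 3930 kg/m³, cost = 24.25 $/kg
  material X: σ_y = 51.40 MPa, ρ = 2494 kg/m³, cost = 1.367 $/kg
  material R: M = 54.4 kN·m per $
  material F: M = 16.4 kN·m per $
  material J: M = 16.2 kN·m per $
  material X: M = 15.1 kN·m per $
  material U: M = 3.38 kN·m per $
  material A: M = 2.89 kN·m per $
  material G: M = 0.685 kN·m per $
Material R ranks first.

material R, M = 54.4 kN·m per $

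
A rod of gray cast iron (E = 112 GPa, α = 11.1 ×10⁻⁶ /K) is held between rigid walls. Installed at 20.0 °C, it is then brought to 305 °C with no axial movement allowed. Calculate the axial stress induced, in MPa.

ΔT = 285.0 K. Constrained thermal stress σ = E·α·ΔT = 112.0×10³ MPa × 11.1×10⁻⁶ × 285.0 = 354 MPa (compressive).

354 MPa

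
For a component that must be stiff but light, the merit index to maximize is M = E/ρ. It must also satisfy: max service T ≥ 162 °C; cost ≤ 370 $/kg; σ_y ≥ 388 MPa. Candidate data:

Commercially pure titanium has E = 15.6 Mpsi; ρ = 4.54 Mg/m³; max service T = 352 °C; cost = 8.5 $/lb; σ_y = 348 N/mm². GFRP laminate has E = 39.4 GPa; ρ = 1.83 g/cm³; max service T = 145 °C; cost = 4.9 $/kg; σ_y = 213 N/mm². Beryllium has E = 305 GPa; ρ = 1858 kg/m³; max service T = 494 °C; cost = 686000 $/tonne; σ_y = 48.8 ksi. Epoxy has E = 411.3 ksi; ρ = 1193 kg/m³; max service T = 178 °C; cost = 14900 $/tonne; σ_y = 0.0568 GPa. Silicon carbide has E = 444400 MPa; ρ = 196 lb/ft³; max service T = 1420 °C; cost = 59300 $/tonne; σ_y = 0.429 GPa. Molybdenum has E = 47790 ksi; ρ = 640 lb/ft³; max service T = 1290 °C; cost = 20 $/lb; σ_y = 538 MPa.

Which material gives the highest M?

silicon carbide

Screen on constraints: max service T ≥ 162 °C; cost ≤ 370 $/kg; σ_y ≥ 388 MPa. Survivors: silicon carbide, molybdenum.
After converting to SI:
  silicon carbide: E = 444.4 GPa, ρ = 3140 kg/m³
  molybdenum: E = 329.5 GPa, ρ = 10250 kg/m³
  silicon carbide: M = 142 MN·m/kg
  molybdenum: M = 32.1 MN·m/kg
Silicon carbide ranks first.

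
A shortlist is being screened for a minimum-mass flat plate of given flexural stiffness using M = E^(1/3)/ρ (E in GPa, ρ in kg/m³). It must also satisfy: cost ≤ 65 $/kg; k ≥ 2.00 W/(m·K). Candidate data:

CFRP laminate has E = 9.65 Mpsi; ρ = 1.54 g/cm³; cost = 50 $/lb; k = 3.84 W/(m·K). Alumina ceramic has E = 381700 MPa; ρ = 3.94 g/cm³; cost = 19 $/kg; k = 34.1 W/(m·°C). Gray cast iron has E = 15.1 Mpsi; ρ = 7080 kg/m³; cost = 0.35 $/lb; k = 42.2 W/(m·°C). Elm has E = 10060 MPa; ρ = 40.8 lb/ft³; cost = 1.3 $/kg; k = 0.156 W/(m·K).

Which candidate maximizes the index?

alumina ceramic

Screen on constraints: cost ≤ 65 $/kg; k ≥ 2.00 W/(m·K). Survivors: alumina ceramic, gray cast iron.
Convert each candidate to consistent units, then evaluate M:
  alumina ceramic: E = 381.7 GPa, ρ = 3940 kg/m³
  gray cast iron: E = 104.1 GPa, ρ = 7080 kg/m³
  alumina ceramic: M = 1.84×10⁻³
  gray cast iron: M = 0.664×10⁻³
Alumina ceramic has the largest M.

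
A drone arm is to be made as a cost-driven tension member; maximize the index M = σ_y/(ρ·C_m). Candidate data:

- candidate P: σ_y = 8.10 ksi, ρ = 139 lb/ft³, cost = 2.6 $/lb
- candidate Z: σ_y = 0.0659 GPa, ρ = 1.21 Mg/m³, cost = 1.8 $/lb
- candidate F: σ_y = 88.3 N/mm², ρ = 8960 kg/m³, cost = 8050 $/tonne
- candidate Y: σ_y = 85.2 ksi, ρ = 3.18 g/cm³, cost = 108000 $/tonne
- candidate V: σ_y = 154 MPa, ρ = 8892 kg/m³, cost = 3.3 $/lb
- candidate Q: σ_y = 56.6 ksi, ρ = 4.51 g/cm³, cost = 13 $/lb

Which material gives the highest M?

candidate Z

After converting to SI:
  candidate P: σ_y = 55.85 MPa, ρ = 2227 kg/m³, cost = 5.732 $/kg
  candidate Z: σ_y = 65.90 MPa, ρ = 1210 kg/m³, cost = 3.968 $/kg
  candidate F: σ_y = 88.30 MPa, ρ = 8960 kg/m³, cost = 8.050 $/kg
  candidate Y: σ_y = 587.4 MPa, ρ = 3180 kg/m³, cost = 108.0 $/kg
  candidate V: σ_y = 154.0 MPa, ρ = 8892 kg/m³, cost = 7.275 $/kg
  candidate Q: σ_y = 390.2 MPa, ρ = 4510 kg/m³, cost = 28.66 $/kg
  candidate Z: M = 13.7 kN·m per $
  candidate P: M = 4.38 kN·m per $
  candidate Q: M = 3.02 kN·m per $
  candidate V: M = 2.38 kN·m per $
  candidate Y: M = 1.71 kN·m per $
  candidate F: M = 1.22 kN·m per $
Candidate Z ranks first.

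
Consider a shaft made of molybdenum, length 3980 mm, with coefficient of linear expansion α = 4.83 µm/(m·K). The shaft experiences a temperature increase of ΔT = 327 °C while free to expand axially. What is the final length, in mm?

3986.3 mm

ΔL = α·L₀·ΔT = 4.83×10⁻⁶ × 3980 mm × 327.0 K = 6.29 mm.
L = L₀ + ΔL = 3980 + 6.29 = 3986.3 mm.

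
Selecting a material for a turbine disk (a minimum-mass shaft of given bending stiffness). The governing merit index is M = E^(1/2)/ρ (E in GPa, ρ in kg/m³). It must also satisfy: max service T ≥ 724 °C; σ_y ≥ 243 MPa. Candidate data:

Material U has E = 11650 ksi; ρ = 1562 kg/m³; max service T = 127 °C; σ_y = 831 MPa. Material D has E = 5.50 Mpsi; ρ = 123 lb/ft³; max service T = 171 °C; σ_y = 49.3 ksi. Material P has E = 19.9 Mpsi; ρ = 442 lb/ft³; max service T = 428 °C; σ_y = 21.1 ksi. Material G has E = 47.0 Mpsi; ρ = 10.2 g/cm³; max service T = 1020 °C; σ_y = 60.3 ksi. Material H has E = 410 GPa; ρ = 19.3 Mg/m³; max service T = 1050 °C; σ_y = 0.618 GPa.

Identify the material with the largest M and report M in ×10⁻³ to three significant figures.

material G, M = 1.76×10⁻³

Screen on constraints: max service T ≥ 724 °C; σ_y ≥ 243 MPa. Survivors: material G, material H.
Putting every candidate on a common basis:
  material G: E = 324.1 GPa, ρ = 10200 kg/m³
  material H: E = 410.0 GPa, ρ = 19300 kg/m³
  material G: M = 1.76×10⁻³
  material H: M = 1.05×10⁻³
Highest index: material G.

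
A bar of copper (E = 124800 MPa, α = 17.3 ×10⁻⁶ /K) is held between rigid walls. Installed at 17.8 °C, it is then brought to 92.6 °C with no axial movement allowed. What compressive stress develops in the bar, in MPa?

E = 124800 MPa = 124.8 GPa.
ΔT = 74.80 K. Constrained thermal stress σ = E·α·ΔT = 124.8×10³ MPa × 17.3×10⁻⁶ × 74.80 = 161 MPa (compressive).

161 MPa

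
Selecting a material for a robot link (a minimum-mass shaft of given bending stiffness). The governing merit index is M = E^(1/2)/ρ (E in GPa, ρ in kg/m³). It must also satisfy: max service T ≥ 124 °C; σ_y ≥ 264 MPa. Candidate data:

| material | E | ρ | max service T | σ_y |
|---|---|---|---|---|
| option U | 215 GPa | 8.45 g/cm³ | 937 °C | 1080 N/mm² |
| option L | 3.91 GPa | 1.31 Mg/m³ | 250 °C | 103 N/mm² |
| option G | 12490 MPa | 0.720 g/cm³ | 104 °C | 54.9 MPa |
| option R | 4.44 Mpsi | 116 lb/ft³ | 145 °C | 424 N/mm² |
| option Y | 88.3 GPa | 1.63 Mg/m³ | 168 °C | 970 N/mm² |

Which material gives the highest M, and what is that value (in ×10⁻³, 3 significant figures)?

Screen on constraints: max service T ≥ 124 °C; σ_y ≥ 264 MPa. Survivors: option U, option R, option Y.
After converting to SI:
  option U: E = 215.0 GPa, ρ = 8450 kg/m³
  option R: E = 30.61 GPa, ρ = 1858 kg/m³
  option Y: E = 88.30 GPa, ρ = 1630 kg/m³
  option Y: M = 5.76×10⁻³
  option R: M = 2.98×10⁻³
  option U: M = 1.74×10⁻³
Option Y ranks first.

option Y, M = 5.76×10⁻³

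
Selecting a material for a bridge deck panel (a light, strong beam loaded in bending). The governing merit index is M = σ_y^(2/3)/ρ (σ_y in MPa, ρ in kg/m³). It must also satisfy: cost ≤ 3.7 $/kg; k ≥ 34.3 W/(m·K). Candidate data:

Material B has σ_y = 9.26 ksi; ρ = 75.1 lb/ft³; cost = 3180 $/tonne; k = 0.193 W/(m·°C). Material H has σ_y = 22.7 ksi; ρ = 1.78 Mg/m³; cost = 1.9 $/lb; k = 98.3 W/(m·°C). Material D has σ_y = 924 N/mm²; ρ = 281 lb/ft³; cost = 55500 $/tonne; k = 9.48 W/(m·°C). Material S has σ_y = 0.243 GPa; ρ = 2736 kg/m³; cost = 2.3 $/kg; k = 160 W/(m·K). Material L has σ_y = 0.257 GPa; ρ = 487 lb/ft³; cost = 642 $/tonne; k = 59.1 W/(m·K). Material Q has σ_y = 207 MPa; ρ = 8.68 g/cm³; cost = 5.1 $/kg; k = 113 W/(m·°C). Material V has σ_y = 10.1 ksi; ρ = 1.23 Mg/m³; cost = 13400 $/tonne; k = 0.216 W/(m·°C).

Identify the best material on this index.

Screen on constraints: cost ≤ 3.7 $/kg; k ≥ 34.3 W/(m·K). Survivors: material S, material L.
Putting every candidate on a common basis:
  material S: σ_y = 243.0 MPa, ρ = 2736 kg/m³
  material L: σ_y = 257.0 MPa, ρ = 7801 kg/m³
  material S: M = 14.2×10⁻³
  material L: M = 5.18×10⁻³
Material S has the largest M.

material S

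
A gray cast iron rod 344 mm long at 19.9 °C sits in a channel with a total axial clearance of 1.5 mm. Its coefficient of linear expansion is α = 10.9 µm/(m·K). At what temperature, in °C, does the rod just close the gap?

420 °C

α·L₀·ΔT = 1.5 mm ⇒ ΔT = 1.5 / (10.9×10⁻⁶ × 344.0) = 400.0 K.
T = 19.9 + 400.0 = 419.9 °C.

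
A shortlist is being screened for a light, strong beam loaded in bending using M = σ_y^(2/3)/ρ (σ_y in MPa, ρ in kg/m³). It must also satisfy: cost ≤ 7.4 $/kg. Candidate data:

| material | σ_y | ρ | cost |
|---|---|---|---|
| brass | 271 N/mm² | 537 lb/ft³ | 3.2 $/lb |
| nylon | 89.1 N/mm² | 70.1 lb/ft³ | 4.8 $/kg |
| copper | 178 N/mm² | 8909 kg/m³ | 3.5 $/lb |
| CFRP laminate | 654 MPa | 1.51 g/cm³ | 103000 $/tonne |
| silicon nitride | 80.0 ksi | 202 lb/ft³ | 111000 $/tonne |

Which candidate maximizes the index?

nylon

Screen on constraints: cost ≤ 7.4 $/kg. Survivors: brass, nylon.
In SI units:
  brass: σ_y = 271.0 MPa, ρ = 8602 kg/m³
  nylon: σ_y = 89.10 MPa, ρ = 1123 kg/m³
  nylon: M = 17.8×10⁻³
  brass: M = 4.87×10⁻³
Highest index: nylon.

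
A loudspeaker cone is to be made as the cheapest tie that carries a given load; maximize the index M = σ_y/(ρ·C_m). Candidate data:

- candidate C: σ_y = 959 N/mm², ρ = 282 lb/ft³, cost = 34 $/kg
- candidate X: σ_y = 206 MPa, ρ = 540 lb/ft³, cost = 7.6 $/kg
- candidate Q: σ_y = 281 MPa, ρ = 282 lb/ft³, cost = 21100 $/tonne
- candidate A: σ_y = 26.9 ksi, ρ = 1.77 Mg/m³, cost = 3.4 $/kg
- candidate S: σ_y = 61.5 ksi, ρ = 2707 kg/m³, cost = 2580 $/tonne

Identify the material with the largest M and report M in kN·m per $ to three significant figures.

candidate S, M = 60.7 kN·m per $

Convert each candidate to consistent units, then evaluate M:
  candidate C: σ_y = 959.0 MPa, ρ = 4517 kg/m³, cost = 34.00 $/kg
  candidate X: σ_y = 206.0 MPa, ρ = 8650 kg/m³, cost = 7.600 $/kg
  candidate Q: σ_y = 281.0 MPa, ρ = 4517 kg/m³, cost = 21.10 $/kg
  candidate A: σ_y = 185.5 MPa, ρ = 1770 kg/m³, cost = 3.400 $/kg
  candidate S: σ_y = 424.0 MPa, ρ = 2707 kg/m³, cost = 2.580 $/kg
  candidate S: M = 60.7 kN·m per $
  candidate A: M = 30.8 kN·m per $
  candidate C: M = 6.24 kN·m per $
  candidate X: M = 3.13 kN·m per $
  candidate Q: M = 2.95 kN·m per $
Candidate S ranks first.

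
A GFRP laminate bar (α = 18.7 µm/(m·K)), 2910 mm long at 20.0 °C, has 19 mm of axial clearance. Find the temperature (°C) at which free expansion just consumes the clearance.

α·L₀·ΔT = 19.0 mm ⇒ ΔT = 19.0 / (18.7×10⁻⁶ × 2910.0) = 349.2 K.
T = 20.0 + 349.2 = 369.2 °C.

369 °C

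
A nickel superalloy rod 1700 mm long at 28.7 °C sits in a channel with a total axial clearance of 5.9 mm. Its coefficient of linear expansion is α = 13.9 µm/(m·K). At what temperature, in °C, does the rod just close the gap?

α·L₀·ΔT = 5.9 mm ⇒ ΔT = 5.9 / (13.9×10⁻⁶ × 1700.0) = 249.7 K.
T = 28.7 + 249.7 = 278.4 °C.

278 °C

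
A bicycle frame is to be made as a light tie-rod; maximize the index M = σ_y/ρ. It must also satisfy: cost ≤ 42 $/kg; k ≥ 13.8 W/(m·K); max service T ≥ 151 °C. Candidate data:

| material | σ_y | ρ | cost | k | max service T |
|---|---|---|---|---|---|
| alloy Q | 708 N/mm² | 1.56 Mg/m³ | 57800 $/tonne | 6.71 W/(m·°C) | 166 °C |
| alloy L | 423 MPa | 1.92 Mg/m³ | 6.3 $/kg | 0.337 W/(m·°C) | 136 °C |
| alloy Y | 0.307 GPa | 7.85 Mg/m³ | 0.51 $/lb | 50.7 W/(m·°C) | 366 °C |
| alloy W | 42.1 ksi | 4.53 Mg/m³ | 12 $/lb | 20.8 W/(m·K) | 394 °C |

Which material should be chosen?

Screen on constraints: cost ≤ 42 $/kg; k ≥ 13.8 W/(m·K); max service T ≥ 151 °C. Survivors: alloy Y, alloy W.
Convert each candidate to consistent units, then evaluate M:
  alloy Y: σ_y = 307.0 MPa, ρ = 7850 kg/m³
  alloy W: σ_y = 290.3 MPa, ρ = 4530 kg/m³
  alloy W: M = 64.1 kN·m/kg
  alloy Y: M = 39.1 kN·m/kg
The maximum is for alloy W.

alloy W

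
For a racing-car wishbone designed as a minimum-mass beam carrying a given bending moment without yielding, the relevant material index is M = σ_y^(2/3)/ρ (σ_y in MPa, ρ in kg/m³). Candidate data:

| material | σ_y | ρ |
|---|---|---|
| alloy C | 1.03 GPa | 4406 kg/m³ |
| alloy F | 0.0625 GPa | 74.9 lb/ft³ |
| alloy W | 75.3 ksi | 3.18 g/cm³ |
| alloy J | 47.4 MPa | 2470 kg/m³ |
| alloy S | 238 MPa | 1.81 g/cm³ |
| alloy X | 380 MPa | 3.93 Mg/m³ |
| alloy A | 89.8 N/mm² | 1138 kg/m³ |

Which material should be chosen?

Normalizing units and computing the index:
  alloy C: σ_y = 1030 MPa, ρ = 4406 kg/m³
  alloy F: σ_y = 62.50 MPa, ρ = 1200 kg/m³
  alloy W: σ_y = 519.2 MPa, ρ = 3180 kg/m³
  alloy J: σ_y = 47.40 MPa, ρ = 2470 kg/m³
  alloy S: σ_y = 238.0 MPa, ρ = 1810 kg/m³
  alloy X: σ_y = 380.0 MPa, ρ = 3930 kg/m³
  alloy A: σ_y = 89.80 MPa, ρ = 1138 kg/m³
  alloy C: M = 23.1×10⁻³
  alloy S: M = 21.2×10⁻³
  alloy W: M = 20.3×10⁻³
  alloy A: M = 17.6×10⁻³
  alloy X: M = 13.3×10⁻³
  alloy F: M = 13.1×10⁻³
  alloy J: M = 5.30×10⁻³
Alloy C ranks first.

alloy C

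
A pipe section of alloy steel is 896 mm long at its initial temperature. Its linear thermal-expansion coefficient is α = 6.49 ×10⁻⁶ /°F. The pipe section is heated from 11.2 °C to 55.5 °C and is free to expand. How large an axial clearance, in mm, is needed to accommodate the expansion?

0.464 mm

Convert α: 6.49×10⁻⁶/°F × (9/5) = 11.7×10⁻⁶/K.
ΔT = 55.5 − 11.2 = 44.30 K.
ΔL = α·L₀·ΔT = 11.7×10⁻⁶ × 896 mm × 44.30 K = 0.464 mm.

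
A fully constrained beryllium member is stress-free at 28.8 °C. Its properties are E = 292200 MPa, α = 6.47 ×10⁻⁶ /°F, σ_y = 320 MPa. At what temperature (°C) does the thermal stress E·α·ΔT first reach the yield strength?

123 °C

E = 292200 MPa = 292.2 GPa.
α = 6.47×10⁻⁶/°F × 9/5 = 11.6×10⁻⁶/K.
E·α·ΔT = 320.0 MPa ⇒ ΔT = 320.0 / (292.2×10³ × 11.6×10⁻⁶) = 94.04 K.
T = 28.8 + 94.04 = 122.8 °C.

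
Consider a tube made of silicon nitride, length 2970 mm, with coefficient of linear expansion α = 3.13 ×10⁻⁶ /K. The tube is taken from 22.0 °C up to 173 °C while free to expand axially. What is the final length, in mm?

2971.4 mm

ΔT = 173 − 22.0 = 151.0 K.
ΔL = α·L₀·ΔT = 3.13×10⁻⁶ × 2970 mm × 151.0 K = 1.40 mm.
L = L₀ + ΔL = 2970 + 1.40 = 2971.4 mm.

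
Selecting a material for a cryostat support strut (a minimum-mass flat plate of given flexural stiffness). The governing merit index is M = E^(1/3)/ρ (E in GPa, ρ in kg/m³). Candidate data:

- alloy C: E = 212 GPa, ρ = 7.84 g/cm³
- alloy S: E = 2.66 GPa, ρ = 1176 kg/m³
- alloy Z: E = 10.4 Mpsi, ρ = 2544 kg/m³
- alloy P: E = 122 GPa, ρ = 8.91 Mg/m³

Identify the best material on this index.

alloy Z

After converting to SI:
  alloy C: E = 212.0 GPa, ρ = 7840 kg/m³
  alloy S: E = 2.660 GPa, ρ = 1176 kg/m³
  alloy Z: E = 71.71 GPa, ρ = 2544 kg/m³
  alloy P: E = 122.0 GPa, ρ = 8910 kg/m³
  alloy Z: M = 1.63×10⁻³
  alloy S: M = 1.18×10⁻³
  alloy C: M = 0.761×10⁻³
  alloy P: M = 0.557×10⁻³
Highest index: alloy Z.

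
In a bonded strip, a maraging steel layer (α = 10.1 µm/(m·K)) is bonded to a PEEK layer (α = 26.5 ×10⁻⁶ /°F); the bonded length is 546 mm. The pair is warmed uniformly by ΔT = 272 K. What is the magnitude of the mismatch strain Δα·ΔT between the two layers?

0.0102

PEEK: α = 26.5×10⁻⁶/°F × 9/5 = 47.7×10⁻⁶/K.
Δα = |10.1 − 47.7|×10⁻⁶/K = 37.6×10⁻⁶/K.
Mismatch strain = Δα·ΔT = 37.6×10⁻⁶ × 272.0 = 0.0102.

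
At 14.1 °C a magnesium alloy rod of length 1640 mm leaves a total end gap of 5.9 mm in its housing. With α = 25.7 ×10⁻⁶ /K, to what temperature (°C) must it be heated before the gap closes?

154 °C

α·L₀·ΔT = 5.9 mm ⇒ ΔT = 5.9 / (25.7×10⁻⁶ × 1640.0) = 140.0 K.
T = 14.1 + 140.0 = 154.1 °C.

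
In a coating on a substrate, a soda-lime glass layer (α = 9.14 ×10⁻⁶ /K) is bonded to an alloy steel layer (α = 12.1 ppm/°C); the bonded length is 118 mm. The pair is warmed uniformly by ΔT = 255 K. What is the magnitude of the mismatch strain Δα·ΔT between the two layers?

Δα = |9.14 − 12.1|×10⁻⁶/K = 2.96×10⁻⁶/K.
Mismatch strain = Δα·ΔT = 2.96×10⁻⁶ × 255.0 = 7.55×10⁻⁴.

7.55×10⁻⁴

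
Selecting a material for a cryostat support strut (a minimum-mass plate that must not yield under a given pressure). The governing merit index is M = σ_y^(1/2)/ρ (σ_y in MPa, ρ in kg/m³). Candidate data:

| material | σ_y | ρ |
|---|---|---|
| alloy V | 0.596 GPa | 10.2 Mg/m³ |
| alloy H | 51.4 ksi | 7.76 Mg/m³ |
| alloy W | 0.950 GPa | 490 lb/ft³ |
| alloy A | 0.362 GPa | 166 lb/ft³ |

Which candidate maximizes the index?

In SI units:
  alloy V: σ_y = 596.0 MPa, ρ = 10200 kg/m³
  alloy H: σ_y = 354.4 MPa, ρ = 7760 kg/m³
  alloy W: σ_y = 950.0 MPa, ρ = 7849 kg/m³
  alloy A: σ_y = 362.0 MPa, ρ = 2659 kg/m³
  alloy A: M = 7.16×10⁻³
  alloy W: M = 3.93×10⁻³
  alloy H: M = 2.43×10⁻³
  alloy V: M = 2.39×10⁻³
Highest index: alloy A.

alloy A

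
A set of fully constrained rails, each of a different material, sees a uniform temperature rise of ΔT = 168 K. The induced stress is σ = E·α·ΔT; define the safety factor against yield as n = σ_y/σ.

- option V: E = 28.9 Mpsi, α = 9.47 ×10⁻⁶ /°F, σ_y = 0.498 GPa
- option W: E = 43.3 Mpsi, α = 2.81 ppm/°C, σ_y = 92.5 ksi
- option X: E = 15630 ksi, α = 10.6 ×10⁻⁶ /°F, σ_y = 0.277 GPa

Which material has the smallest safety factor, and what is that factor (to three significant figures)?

Per material, after unit conversion:
  option V: E = 199.3, α = 17.0, σ_y = 498.0 → σ = 571 MPa, n = 0.873
  option W: E = 298.5, α = 2.81, σ_y = 637.8 → σ = 141 MPa, n = 4.53
  option X: E = 107.8, α = 19.1, σ_y = 277.0 → σ = 345 MPa, n = 0.802
Option X has the lowest safety factor, n = 0.802.

option X, n = 0.802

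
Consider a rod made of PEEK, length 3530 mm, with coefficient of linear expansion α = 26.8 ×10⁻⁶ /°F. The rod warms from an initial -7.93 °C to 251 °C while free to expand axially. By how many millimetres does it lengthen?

Convert α: 26.8×10⁻⁶/°F × (9/5) = 48.2×10⁻⁶/K.
ΔT = 251 − (-7.93) = 258.9 K.
ΔL = α·L₀·ΔT = 48.2×10⁻⁶ × 3530 mm × 258.9 K = 44.1 mm.

44.1 mm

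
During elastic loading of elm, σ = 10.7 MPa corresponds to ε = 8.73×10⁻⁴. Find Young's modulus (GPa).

12.3 GPa

E = σ/ε = 10.7 MPa / 8.73×10⁻⁴ = 12260 MPa = 12.3 GPa.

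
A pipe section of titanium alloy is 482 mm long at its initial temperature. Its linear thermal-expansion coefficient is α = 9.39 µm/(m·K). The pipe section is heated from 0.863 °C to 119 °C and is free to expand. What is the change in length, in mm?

0.535 mm

ΔT = 119 − 0.863 = 118.1 K.
ΔL = α·L₀·ΔT = 9.39×10⁻⁶ × 482 mm × 118.1 K = 0.535 mm.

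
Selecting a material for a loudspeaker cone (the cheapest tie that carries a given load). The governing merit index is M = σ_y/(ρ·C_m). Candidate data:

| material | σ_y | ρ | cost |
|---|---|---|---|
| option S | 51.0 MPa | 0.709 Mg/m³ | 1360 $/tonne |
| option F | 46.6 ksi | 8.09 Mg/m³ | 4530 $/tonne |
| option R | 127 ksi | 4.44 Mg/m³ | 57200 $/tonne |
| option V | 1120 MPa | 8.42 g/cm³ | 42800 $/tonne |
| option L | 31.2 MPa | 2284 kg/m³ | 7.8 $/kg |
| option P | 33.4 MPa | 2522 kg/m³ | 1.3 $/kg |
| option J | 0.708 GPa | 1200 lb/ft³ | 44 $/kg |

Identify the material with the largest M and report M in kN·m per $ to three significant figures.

option S, M = 52.9 kN·m per $

Putting every candidate on a common basis:
  option S: σ_y = 51.00 MPa, ρ = 709.0 kg/m³, cost = 1.360 $/kg
  option F: σ_y = 321.3 MPa, ρ = 8090 kg/m³, cost = 4.530 $/kg
  option R: σ_y = 875.6 MPa, ρ = 4440 kg/m³, cost = 57.20 $/kg
  option V: σ_y = 1120 MPa, ρ = 8420 kg/m³, cost = 42.80 $/kg
  option L: σ_y = 31.20 MPa, ρ = 2284 kg/m³, cost = 7.800 $/kg
  option P: σ_y = 33.40 MPa, ρ = 2522 kg/m³, cost = 1.300 $/kg
  option J: σ_y = 708.0 MPa, ρ = 19220 kg/m³, cost = 44.00 $/kg
  option S: M = 52.9 kN·m per $
  option P: M = 10.2 kN·m per $
  option F: M = 8.77 kN·m per $
  option R: M = 3.45 kN·m per $
  option V: M = 3.11 kN·m per $
  option L: M = 1.75 kN·m per $
  option J: M = 0.837 kN·m per $
Option S has the largest M.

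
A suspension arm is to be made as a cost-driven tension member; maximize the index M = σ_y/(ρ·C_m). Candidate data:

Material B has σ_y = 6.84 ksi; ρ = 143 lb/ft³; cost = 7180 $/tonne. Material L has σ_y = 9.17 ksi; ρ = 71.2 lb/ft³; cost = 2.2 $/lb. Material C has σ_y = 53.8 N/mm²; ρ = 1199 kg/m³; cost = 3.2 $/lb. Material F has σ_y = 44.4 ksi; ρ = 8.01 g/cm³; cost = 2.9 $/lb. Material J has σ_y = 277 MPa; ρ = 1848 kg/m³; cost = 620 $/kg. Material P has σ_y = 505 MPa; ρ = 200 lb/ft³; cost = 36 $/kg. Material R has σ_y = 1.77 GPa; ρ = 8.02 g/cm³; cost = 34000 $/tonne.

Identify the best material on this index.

material L

Putting every candidate on a common basis:
  material B: σ_y = 47.16 MPa, ρ = 2291 kg/m³, cost = 7.180 $/kg
  material L: σ_y = 63.22 MPa, ρ = 1141 kg/m³, cost = 4.850 $/kg
  material C: σ_y = 53.80 MPa, ρ = 1199 kg/m³, cost = 7.055 $/kg
  material F: σ_y = 306.1 MPa, ρ = 8010 kg/m³, cost = 6.393 $/kg
  material J: σ_y = 277.0 MPa, ρ = 1848 kg/m³, cost = 620.0 $/kg
  material P: σ_y = 505.0 MPa, ρ = 3204 kg/m³, cost = 36.00 $/kg
  material R: σ_y = 1770 MPa, ρ = 8020 kg/m³, cost = 34.00 $/kg
  material L: M = 11.4 kN·m per $
  material R: M = 6.49 kN·m per $
  material C: M = 6.36 kN·m per $
  material F: M = 5.98 kN·m per $
  material P: M = 4.38 kN·m per $
  material B: M = 2.87 kN·m per $
  material J: M = 0.242 kN·m per $
Highest index: material L.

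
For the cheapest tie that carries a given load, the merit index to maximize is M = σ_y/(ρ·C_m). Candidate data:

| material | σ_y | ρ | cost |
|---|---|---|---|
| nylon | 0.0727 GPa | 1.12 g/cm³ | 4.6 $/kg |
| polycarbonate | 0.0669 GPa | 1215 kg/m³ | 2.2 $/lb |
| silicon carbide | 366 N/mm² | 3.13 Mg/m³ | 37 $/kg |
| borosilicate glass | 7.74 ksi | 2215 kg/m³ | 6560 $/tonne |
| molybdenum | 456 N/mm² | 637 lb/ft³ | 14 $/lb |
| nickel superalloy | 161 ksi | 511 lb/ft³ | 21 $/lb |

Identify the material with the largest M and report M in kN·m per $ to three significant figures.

nylon, M = 14.1 kN·m per $

Putting every candidate on a common basis:
  nylon: σ_y = 72.70 MPa, ρ = 1120 kg/m³, cost = 4.600 $/kg
  polycarbonate: σ_y = 66.90 MPa, ρ = 1215 kg/m³, cost = 4.850 $/kg
  silicon carbide: σ_y = 366.0 MPa, ρ = 3130 kg/m³, cost = 37.00 $/kg
  borosilicate glass: σ_y = 53.37 MPa, ρ = 2215 kg/m³, cost = 6.560 $/kg
  molybdenum: σ_y = 456.0 MPa, ρ = 10200 kg/m³, cost = 30.86 $/kg
  nickel superalloy: σ_y = 1110 MPa, ρ = 8185 kg/m³, cost = 46.30 $/kg
  nylon: M = 14.1 kN·m per $
  polycarbonate: M = 11.4 kN·m per $
  borosilicate glass: M = 3.67 kN·m per $
  silicon carbide: M = 3.16 kN·m per $
  nickel superalloy: M = 2.93 kN·m per $
  molybdenum: M = 1.45 kN·m per $
Nylon has the largest M.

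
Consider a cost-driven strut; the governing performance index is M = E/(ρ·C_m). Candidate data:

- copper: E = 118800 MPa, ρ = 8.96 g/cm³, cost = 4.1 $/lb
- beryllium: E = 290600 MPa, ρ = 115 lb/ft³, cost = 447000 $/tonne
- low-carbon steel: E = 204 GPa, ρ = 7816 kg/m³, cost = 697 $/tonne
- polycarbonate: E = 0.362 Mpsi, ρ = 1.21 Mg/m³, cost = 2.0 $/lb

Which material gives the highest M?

low-carbon steel

Convert each candidate to consistent units, then evaluate M:
  copper: E = 118.8 GPa, ρ = 8960 kg/m³, cost = 9.039 $/kg
  beryllium: E = 290.6 GPa, ρ = 1842 kg/m³, cost = 447.0 $/kg
  low-carbon steel: E = 204.0 GPa, ρ = 7816 kg/m³, cost = 0.6970 $/kg
  polycarbonate: E = 2.496 GPa, ρ = 1210 kg/m³, cost = 4.409 $/kg
  low-carbon steel: M = 37.4 MN·m per $
  copper: M = 1.47 MN·m per $
  polycarbonate: M = 0.468 MN·m per $
  beryllium: M = 0.353 MN·m per $
Low-carbon steel has the largest M.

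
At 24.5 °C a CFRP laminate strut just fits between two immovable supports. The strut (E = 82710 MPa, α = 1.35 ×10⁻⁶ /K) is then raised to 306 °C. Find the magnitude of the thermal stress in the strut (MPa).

E = 82710 MPa = 82.71 GPa.
ΔT = 281.5 K. Constrained thermal stress σ = E·α·ΔT = 82.71×10³ MPa × 1.35×10⁻⁶ × 281.5 = 31.4 MPa (compressive).

31.4 MPa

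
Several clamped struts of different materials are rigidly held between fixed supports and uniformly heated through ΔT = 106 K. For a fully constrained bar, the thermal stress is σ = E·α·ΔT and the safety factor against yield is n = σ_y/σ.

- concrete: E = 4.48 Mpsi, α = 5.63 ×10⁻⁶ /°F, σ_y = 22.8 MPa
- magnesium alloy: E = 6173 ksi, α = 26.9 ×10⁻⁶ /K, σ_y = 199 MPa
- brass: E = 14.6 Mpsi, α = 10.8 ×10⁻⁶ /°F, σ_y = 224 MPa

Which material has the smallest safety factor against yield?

Per material, after unit conversion:
  concrete: E = 30.89, α = 10.1, σ_y = 22.80 → σ = 33.2 MPa, n = 0.687
  magnesium alloy: E = 42.56, α = 26.9, σ_y = 199.0 → σ = 121 MPa, n = 1.64
  brass: E = 100.7, α = 19.4, σ_y = 224.0 → σ = 207 MPa, n = 1.08
The minimum is concrete at n = 0.687.

concrete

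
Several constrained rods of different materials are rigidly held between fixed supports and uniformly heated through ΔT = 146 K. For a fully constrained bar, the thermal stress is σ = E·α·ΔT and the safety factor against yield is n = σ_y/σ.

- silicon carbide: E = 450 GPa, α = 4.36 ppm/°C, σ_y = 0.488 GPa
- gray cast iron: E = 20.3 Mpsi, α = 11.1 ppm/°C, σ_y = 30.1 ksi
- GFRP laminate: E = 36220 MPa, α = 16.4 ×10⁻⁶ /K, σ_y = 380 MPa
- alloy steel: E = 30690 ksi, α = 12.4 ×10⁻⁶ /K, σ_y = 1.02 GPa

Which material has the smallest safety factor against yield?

gray cast iron

In consistent units (E in GPa, α in ×10⁻⁶/K, σ_y in MPa):
  silicon carbide: E = 450.0, α = 4.36, σ_y = 488.0 → σ = 286 MPa, n = 1.70
  gray cast iron: E = 140.0, α = 11.1, σ_y = 207.5 → σ = 227 MPa, n = 0.915
  GFRP laminate: E = 36.22, α = 16.4, σ_y = 380.0 → σ = 86.7 MPa, n = 4.38
  alloy steel: E = 211.6, α = 12.4, σ_y = 1020 → σ = 383 MPa, n = 2.66
Gray cast iron has the lowest safety factor, n = 0.915.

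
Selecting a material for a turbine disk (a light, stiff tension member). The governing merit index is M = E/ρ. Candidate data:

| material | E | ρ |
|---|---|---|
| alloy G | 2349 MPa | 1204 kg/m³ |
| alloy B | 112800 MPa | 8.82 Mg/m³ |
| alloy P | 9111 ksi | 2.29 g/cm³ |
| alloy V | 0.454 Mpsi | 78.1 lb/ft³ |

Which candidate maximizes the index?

Convert each candidate to consistent units, then evaluate M:
  alloy G: E = 2.349 GPa, ρ = 1204 kg/m³
  alloy B: E = 112.8 GPa, ρ = 8820 kg/m³
  alloy P: E = 62.82 GPa, ρ = 2290 kg/m³
  alloy V: E = 3.130 GPa, ρ = 1251 kg/m³
  alloy P: M = 27.4 MN·m/kg
  alloy B: M = 12.8 MN·m/kg
  alloy V: M = 2.50 MN·m/kg
  alloy G: M = 1.95 MN·m/kg
Alloy P ranks first.

alloy P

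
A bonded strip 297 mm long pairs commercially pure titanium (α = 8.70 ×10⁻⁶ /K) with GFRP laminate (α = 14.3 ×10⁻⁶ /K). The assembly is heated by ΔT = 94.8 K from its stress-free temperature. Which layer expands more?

GFRP laminate

α(commercially pure titanium) = 8.70×10⁻⁶/K vs α(GFRP laminate) = 14.3×10⁻⁶/K.
Higher α expands more for the same ΔT: GFRP laminate.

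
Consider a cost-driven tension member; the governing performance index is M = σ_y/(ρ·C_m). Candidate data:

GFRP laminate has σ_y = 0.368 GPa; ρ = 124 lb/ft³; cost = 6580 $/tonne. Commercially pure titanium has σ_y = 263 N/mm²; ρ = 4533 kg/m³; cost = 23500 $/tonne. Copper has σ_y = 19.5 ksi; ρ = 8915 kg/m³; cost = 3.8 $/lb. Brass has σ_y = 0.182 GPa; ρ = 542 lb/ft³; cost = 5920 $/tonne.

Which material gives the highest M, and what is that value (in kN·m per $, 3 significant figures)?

GFRP laminate, M = 28.2 kN·m per $

Convert each candidate to consistent units, then evaluate M:
  GFRP laminate: σ_y = 368.0 MPa, ρ = 1986 kg/m³, cost = 6.580 $/kg
  commercially pure titanium: σ_y = 263.0 MPa, ρ = 4533 kg/m³, cost = 23.50 $/kg
  copper: σ_y = 134.4 MPa, ρ = 8915 kg/m³, cost = 8.377 $/kg
  brass: σ_y = 182.0 MPa, ρ = 8682 kg/m³, cost = 5.920 $/kg
  GFRP laminate: M = 28.2 kN·m per $
  brass: M = 3.54 kN·m per $
  commercially pure titanium: M = 2.47 kN·m per $
  copper: M = 1.80 kN·m per $
The maximum is for GFRP laminate.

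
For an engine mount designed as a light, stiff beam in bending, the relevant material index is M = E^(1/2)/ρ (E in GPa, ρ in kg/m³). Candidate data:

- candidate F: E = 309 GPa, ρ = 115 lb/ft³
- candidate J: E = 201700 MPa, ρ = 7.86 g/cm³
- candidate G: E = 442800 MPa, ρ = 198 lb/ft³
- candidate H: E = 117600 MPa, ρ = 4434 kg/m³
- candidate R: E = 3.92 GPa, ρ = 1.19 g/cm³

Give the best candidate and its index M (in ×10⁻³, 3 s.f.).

candidate F, M = 9.54×10⁻³

Putting every candidate on a common basis:
  candidate F: E = 309.0 GPa, ρ = 1842 kg/m³
  candidate J: E = 201.7 GPa, ρ = 7860 kg/m³
  candidate G: E = 442.8 GPa, ρ = 3172 kg/m³
  candidate H: E = 117.6 GPa, ρ = 4434 kg/m³
  candidate R: E = 3.920 GPa, ρ = 1190 kg/m³
  candidate F: M = 9.54×10⁻³
  candidate G: M = 6.63×10⁻³
  candidate H: M = 2.45×10⁻³
  candidate J: M = 1.81×10⁻³
  candidate R: M = 1.66×10⁻³
Candidate F ranks first.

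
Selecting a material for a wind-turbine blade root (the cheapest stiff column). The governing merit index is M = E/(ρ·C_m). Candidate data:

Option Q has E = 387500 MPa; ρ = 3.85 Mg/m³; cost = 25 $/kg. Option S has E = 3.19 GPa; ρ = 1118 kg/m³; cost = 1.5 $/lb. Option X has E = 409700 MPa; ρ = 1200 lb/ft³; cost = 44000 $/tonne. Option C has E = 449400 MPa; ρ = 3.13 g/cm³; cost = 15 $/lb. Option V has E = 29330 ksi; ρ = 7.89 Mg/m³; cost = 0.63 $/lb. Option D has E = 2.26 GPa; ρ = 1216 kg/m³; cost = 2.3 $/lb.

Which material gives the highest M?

In SI units:
  option Q: E = 387.5 GPa, ρ = 3850 kg/m³, cost = 25.00 $/kg
  option S: E = 3.190 GPa, ρ = 1118 kg/m³, cost = 3.307 $/kg
  option X: E = 409.7 GPa, ρ = 19220 kg/m³, cost = 44.00 $/kg
  option C: E = 449.4 GPa, ρ = 3130 kg/m³, cost = 33.07 $/kg
  option V: E = 202.2 GPa, ρ = 7890 kg/m³, cost = 1.389 $/kg
  option D: E = 2.260 GPa, ρ = 1216 kg/m³, cost = 5.071 $/kg
  option V: M = 18.5 MN·m per $
  option C: M = 4.34 MN·m per $
  option Q: M = 4.03 MN·m per $
  option S: M = 0.863 MN·m per $
  option X: M = 0.484 MN·m per $
  option D: M = 0.367 MN·m per $
Option V ranks first.

option V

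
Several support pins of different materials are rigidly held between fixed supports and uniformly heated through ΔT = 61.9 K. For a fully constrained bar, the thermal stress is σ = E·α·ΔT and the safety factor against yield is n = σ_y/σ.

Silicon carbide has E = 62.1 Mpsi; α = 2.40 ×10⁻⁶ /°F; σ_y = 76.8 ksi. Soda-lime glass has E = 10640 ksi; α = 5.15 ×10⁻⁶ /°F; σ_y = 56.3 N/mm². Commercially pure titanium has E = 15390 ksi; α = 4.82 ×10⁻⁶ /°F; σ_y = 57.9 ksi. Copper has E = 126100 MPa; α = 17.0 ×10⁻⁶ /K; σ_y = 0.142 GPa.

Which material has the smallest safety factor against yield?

copper

In consistent units (E in GPa, α in ×10⁻⁶/K, σ_y in MPa):
  silicon carbide: E = 428.2, α = 4.32, σ_y = 529.5 → σ = 114 MPa, n = 4.62
  soda-lime glass: E = 73.36, α = 9.27, σ_y = 56.30 → σ = 42.1 MPa, n = 1.34
  commercially pure titanium: E = 106.1, α = 8.68, σ_y = 399.2 → σ = 57.0 MPa, n = 7.01
  copper: E = 126.1, α = 17.0, σ_y = 142.0 → σ = 133 MPa, n = 1.07
Copper has the lowest safety factor, n = 1.07.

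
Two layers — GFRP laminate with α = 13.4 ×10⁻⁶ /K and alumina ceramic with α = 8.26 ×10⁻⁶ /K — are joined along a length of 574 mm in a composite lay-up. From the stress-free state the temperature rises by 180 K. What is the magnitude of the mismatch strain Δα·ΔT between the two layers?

Δα = |13.4 − 8.26|×10⁻⁶/K = 5.14×10⁻⁶/K.
Mismatch strain = Δα·ΔT = 5.14×10⁻⁶ × 180.0 = 9.25×10⁻⁴.

9.25×10⁻⁴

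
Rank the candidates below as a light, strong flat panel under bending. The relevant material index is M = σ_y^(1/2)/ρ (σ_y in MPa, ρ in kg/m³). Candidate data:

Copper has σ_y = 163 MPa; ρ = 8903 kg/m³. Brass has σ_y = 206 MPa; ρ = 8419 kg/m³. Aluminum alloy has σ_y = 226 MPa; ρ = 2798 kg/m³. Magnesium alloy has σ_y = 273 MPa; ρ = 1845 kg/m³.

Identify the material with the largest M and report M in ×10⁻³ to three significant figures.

magnesium alloy, M = 8.96×10⁻³

Computing M directly (units already consistent):
  magnesium alloy: M = 8.96×10⁻³
  aluminum alloy: M = 5.37×10⁻³
  brass: M = 1.70×10⁻³
  copper: M = 1.43×10⁻³
Magnesium alloy has the largest M.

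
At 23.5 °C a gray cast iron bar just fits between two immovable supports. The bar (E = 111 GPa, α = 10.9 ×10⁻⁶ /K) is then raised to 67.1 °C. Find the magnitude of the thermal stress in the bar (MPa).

ΔT = 43.60 K. Constrained thermal stress σ = E·α·ΔT = 111.0×10³ MPa × 10.9×10⁻⁶ × 43.60 = 52.8 MPa (compressive).

52.8 MPa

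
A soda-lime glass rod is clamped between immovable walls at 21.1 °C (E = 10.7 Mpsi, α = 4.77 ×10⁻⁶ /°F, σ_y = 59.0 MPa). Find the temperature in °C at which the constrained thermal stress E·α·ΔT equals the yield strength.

E = 10.7 Mpsi = 73.77 GPa.
α = 4.77×10⁻⁶/°F × 9/5 = 8.59×10⁻⁶/K.
E·α·ΔT = 59.00 MPa ⇒ ΔT = 59.00 / (73.77×10³ × 8.59×10⁻⁶) = 93.14 K.
T = 21.1 + 93.14 = 114.2 °C.

114 °C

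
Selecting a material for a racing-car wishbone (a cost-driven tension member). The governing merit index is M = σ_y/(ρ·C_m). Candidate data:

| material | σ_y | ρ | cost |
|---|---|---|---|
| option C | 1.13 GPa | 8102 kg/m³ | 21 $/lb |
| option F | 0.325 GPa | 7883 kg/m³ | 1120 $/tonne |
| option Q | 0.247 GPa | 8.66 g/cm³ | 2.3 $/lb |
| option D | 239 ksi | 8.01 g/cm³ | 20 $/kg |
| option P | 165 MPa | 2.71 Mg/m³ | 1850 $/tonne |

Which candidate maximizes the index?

option F

Normalizing units and computing the index:
  option C: σ_y = 1130 MPa, ρ = 8102 kg/m³, cost = 46.30 $/kg
  option F: σ_y = 325.0 MPa, ρ = 7883 kg/m³, cost = 1.120 $/kg
  option Q: σ_y = 247.0 MPa, ρ = 8660 kg/m³, cost = 5.071 $/kg
  option D: σ_y = 1648 MPa, ρ = 8010 kg/m³, cost = 20.00 $/kg
  option P: σ_y = 165.0 MPa, ρ = 2710 kg/m³, cost = 1.850 $/kg
  option F: M = 36.8 kN·m per $
  option P: M = 32.9 kN·m per $
  option D: M = 10.3 kN·m per $
  option Q: M = 5.63 kN·m per $
  option C: M = 3.01 kN·m per $
The maximum is for option F.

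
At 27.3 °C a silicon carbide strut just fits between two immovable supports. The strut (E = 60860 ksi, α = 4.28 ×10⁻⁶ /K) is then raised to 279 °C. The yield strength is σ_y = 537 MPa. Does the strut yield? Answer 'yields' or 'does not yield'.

E = 60860 ksi = 419.6 GPa.
ΔT = 251.7 K. Constrained thermal stress σ = E·α·ΔT = 419.6×10³ MPa × 4.28×10⁻⁶ × 251.7 = 452 MPa (compressive).
Compare to σ_y = 537 MPa: σ < σ_y, so it does not yield.

does not yield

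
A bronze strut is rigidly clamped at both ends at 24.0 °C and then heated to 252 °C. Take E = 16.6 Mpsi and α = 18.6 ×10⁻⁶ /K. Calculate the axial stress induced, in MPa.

E = 16.6 Mpsi = 114.5 GPa.
ΔT = 228.0 K. Constrained thermal stress σ = E·α·ΔT = 114.5×10³ MPa × 18.6×10⁻⁶ × 228.0 = 485 MPa (compressive).

485 MPa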